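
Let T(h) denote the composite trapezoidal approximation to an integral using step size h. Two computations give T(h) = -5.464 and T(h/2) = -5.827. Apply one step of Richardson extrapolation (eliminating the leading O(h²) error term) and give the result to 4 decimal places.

R = (4·T(h/2) − T(h)) / 3 = (4·(-5.827) − (-5.464))/3 = (-17.844)/3 = -5.9480.

-5.9480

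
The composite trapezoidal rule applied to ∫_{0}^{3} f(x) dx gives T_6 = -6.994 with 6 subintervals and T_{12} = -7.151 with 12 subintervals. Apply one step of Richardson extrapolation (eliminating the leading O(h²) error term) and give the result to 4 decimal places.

R = (4·T_{12} − T_6) / 3 = (4·(-7.151) − (-6.994))/3 = (-21.610)/3 = -7.2033.

-7.2033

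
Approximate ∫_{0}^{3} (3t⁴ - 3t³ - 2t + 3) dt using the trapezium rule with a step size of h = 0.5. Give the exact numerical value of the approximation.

h = (3 − 0)/6 = 0.5.
Nodes t₀,…,t₆ = 0, 0.5, 1, 1.5, 2, 2.5, 3.
f(t) = 3t⁴ - 3t³ - 2t + 3: f₀=3, f₁=1.8125, f₂=1, f₃=5.0625, f₄=23, f₅=68.3125, f₆=159.
(h/2)·[f₀ + 2f₁ + 2f₂ + 2f₃ + 2f₄ + 2f₅ + f₆] = 0.25·(360.375) = 90.09375.

90.09375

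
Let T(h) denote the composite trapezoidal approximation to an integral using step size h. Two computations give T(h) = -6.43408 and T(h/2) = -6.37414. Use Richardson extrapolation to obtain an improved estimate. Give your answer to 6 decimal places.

-6.354160

R = (4·T(h/2) − T(h)) / 3 = (4·(-6.37414) − (-6.43408))/3 = (-19.06248)/3 = -6.354160.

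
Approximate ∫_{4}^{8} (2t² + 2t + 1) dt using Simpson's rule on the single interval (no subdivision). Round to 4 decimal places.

350.6667

S = (b−a)/6 · [f(4) + 4f(6) + f(8)] = 0.666667·[41 + 4·85 + 145] = 350.6667.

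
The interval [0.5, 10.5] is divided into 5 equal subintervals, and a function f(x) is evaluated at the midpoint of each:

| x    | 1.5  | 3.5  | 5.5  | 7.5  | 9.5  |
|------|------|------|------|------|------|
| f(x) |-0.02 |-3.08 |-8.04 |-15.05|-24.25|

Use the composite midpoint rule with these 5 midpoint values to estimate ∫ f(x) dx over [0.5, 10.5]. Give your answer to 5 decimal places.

h = 2, n = 5.
h·[y(m₁) + y(m₂) + y(m₃) + y(m₄) + y(m₅)] = 2·(-50.44) = -100.88000.

-100.88000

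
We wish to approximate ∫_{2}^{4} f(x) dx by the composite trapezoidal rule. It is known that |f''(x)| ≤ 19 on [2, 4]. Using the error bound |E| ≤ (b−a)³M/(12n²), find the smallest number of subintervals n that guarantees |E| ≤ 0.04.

18

Need 152/(12n²) ≤ 0.04.
n² ≥ 152/(12·0.04) = 316.667 ⇒ n ≥ 17.7951, so the smallest n is 18.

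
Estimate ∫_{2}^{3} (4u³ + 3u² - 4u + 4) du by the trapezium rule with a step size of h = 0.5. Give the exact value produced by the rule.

h = (3 − 2)/2 = 0.5.
Nodes u₀,…,u₂ = 2, 2.5, 3.
f(u) = 4u³ + 3u² - 4u + 4: f₀=40, f₁=75.25, f₂=127.
(h/2)·[f₀ + 2f₁ + f₂] = 0.25·(317.5) = 79.375.

79.375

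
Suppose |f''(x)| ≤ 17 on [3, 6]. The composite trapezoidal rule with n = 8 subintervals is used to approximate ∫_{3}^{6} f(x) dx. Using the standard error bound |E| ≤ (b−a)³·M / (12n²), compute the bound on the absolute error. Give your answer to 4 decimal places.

0.5977

|E| ≤ (3)³·17 / (12·8²) = 459/768 = 0.5977.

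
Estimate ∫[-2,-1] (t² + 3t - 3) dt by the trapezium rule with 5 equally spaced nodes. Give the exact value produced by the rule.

-5.15625

h = (-1 − (-2))/4 = 0.25.
Nodes t₀,…,t₄ = -2, -1.75, -1.5, -1.25, -1.
f(t) = t² + 3t - 3: f₀=-5, f₁=-5.1875, f₂=-5.25, f₃=-5.1875, f₄=-5.
(h/2)·[f₀ + 2f₁ + 2f₂ + 2f₃ + f₄] = 0.125·(-41.25) = -5.15625.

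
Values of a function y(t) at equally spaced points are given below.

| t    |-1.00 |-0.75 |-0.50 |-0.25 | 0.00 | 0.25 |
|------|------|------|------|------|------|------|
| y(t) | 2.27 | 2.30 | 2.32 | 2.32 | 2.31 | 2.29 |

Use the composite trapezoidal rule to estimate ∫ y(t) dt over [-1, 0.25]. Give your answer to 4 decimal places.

2.8825

h = 0.25, n = 5.
(h/2)·[y₀ + 2y₁ + 2y₂ + 2y₃ + 2y₄ + y₅] = 0.125·(23.06) = 2.8825.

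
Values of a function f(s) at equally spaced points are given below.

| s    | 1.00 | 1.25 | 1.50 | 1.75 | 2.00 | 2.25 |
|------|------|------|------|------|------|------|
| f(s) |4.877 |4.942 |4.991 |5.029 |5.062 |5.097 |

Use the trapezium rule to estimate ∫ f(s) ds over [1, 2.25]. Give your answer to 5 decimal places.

h = 0.25, n = 5.
(h/2)·[y₀ + 2y₁ + 2y₂ + 2y₃ + 2y₄ + y₅] = 0.125·(50.022) = 6.25275.

6.25275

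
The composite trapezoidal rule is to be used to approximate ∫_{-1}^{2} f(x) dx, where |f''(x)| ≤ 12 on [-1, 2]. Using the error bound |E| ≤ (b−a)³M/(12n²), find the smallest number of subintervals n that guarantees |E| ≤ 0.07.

Need 324/(12n²) ≤ 0.07.
n² ≥ 324/(12·0.07) = 385.714 ⇒ n ≥ 19.6396, so the smallest n is 20.

20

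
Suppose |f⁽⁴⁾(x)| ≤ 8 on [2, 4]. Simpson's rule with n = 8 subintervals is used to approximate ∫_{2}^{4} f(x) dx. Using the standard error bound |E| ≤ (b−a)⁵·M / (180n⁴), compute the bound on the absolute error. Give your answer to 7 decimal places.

|E| ≤ (2)⁵·8 / (180·8⁴) = 256/737280 = 0.0003472.

0.0003472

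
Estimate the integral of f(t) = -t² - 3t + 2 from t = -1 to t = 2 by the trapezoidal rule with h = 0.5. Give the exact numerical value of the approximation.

-1.625

h = (2 − (-1))/6 = 0.5.
Nodes t₀,…,t₆ = -1, -0.5, 0, 0.5, 1, 1.5, 2.
f(t) = -t² - 3t + 2: f₀=4, f₁=3.25, f₂=2, f₃=0.25, f₄=-2, f₅=-4.75, f₆=-8.
(h/2)·[f₀ + 2f₁ + 2f₂ + 2f₃ + 2f₄ + 2f₅ + f₆] = 0.25·(-6.5) = -1.625.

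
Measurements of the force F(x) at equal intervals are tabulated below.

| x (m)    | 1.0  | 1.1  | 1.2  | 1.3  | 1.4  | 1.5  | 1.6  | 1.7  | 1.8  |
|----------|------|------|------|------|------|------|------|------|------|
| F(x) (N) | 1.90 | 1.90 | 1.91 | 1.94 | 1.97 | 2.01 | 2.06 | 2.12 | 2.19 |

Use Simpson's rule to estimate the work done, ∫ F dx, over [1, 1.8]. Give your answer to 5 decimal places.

1.59500

h = 0.1, n = 8.
(h/3)·[y₀ + 4y₁ + 2y₂ + 4y₃ + 2y₄ + 4y₅ + 2y₆ + 4y₇ + y₈] = 0.033333·(47.85) = 1.59500.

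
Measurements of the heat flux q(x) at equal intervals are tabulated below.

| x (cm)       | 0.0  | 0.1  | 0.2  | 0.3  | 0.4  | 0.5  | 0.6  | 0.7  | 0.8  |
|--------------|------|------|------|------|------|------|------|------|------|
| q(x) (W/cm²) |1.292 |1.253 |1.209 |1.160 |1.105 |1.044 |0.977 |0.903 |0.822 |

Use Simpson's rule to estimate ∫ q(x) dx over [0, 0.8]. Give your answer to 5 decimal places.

h = 0.1, n = 8.
(h/3)·[y₀ + 4y₁ + 2y₂ + 4y₃ + 2y₄ + 4y₅ + 2y₆ + 4y₇ + y₈] = 0.033333·(26.136) = 0.87120.

0.87120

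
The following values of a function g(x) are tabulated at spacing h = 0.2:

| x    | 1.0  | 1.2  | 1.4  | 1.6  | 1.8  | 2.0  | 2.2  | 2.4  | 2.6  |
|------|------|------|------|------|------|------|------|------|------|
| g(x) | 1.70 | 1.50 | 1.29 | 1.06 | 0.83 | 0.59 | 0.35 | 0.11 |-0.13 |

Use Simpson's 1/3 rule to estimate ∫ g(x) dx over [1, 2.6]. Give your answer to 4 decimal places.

1.3033

h = 0.2, n = 8.
(h/3)·[y₀ + 4y₁ + 2y₂ + 4y₃ + 2y₄ + 4y₅ + 2y₆ + 4y₇ + y₈] = 0.066667·(19.55) = 1.3033.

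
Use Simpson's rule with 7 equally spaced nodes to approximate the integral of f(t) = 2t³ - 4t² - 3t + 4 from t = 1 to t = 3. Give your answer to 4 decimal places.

h = (3 − 1)/6 = 0.333333.
Nodes t₀,…,t₆ = 1, 1.333333, 1.666667, 2, 2.333333, 2.666667, 3.
f(t) = 2t³ - 4t² - 3t + 4: f₀=-1, f₁=-2.370370, f₂=-2.851852, f₃=-2, f₄=0.629630, f₅=5.481481, f₆=13.
(h/3)·[f₀ + 4f₁ + 2f₂ + 4f₃ + 2f₄ + 4f₅ + f₆] = 0.111111·(12) = 1.3333.

1.3333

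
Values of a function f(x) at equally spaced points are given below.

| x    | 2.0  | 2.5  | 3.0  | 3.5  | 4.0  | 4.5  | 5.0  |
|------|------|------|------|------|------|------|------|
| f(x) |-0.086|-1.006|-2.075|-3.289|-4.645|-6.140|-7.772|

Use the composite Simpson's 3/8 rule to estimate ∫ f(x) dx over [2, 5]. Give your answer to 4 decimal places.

-10.5064

h = 0.5, n = 6.
(3h/8)·[y₀ + 3y₁ + 3y₂ + 2y₃ + 3y₄ + 3y₅ + y₆] = 0.1875·(-56.034) = -10.5064.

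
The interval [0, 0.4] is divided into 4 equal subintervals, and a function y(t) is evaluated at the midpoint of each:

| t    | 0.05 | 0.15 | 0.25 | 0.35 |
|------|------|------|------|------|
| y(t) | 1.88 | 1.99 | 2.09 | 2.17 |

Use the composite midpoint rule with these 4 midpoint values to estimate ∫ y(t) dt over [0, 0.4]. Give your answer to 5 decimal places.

h = 0.1, n = 4.
h·[y(m₁) + y(m₂) + y(m₃) + y(m₄)] = 0.1·(8.13) = 0.81300.

0.81300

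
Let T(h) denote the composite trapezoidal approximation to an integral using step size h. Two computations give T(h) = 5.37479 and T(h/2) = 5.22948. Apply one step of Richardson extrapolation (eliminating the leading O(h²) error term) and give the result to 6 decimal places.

R = (4·T(h/2) − T(h)) / 3 = (4·5.22948 − 5.37479)/3 = (15.54313)/3 = 5.181043.

5.181043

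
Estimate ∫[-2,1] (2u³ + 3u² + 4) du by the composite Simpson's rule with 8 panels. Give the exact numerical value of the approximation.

h = (1 − (-2))/8 = 0.375.
Nodes u₀,…,u₈ = -2, -1.625, -1.25, -0.875, -0.5, -0.125, 0.25, 0.625, 1.
f(u) = 2u³ + 3u² + 4: f₀=0, f₁=3.33984375, f₂=4.78125, f₃=4.95703125, f₄=4.5, f₅=4.04296875, f₆=4.21875, f₇=5.66015625, f₈=9.
(h/3)·[f₀ + 4f₁ + 2f₂ + 4f₃ + 2f₄ + 4f₅ + 2f₆ + 4f₇ + f₈] = 0.125·(108) = 13.5.

13.5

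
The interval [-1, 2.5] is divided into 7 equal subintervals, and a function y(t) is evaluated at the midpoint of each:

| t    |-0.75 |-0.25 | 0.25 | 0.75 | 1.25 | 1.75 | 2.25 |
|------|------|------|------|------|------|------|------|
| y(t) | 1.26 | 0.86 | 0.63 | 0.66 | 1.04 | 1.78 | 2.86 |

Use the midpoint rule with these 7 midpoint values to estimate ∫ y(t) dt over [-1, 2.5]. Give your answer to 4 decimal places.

h = 0.5, n = 7.
h·[y(m₁) + y(m₂) + y(m₃) + y(m₄) + y(m₅) + y(m₆) + y(m₇)] = 0.5·(9.09) = 4.5450.

4.5450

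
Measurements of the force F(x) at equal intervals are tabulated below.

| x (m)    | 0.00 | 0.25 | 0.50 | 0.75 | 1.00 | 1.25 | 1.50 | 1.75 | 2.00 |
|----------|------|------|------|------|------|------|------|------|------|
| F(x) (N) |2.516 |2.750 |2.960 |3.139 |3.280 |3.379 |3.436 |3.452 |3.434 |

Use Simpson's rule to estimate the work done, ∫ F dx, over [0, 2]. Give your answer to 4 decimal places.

6.3485

h = 0.25, n = 8.
(h/3)·[y₀ + 4y₁ + 2y₂ + 4y₃ + 2y₄ + 4y₅ + 2y₆ + 4y₇ + y₈] = 0.083333·(76.182) = 6.3485.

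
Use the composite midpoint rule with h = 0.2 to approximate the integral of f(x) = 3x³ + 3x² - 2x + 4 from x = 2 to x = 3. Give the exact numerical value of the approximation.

66.665

h = (3 − 2)/5 = 0.2.
Midpoints m₁,…,m₅ = 2.1, 2.3, 2.5, 2.7, 2.9.
f(m₁)=40.813, f(m₂)=51.771, f(m₃)=64.625, f(m₄)=79.519, f(m₅)=96.597.
h·[f(m₁) + f(m₂) + f(m₃) + f(m₄) + f(m₅)] = 0.2·(333.325) = 66.665.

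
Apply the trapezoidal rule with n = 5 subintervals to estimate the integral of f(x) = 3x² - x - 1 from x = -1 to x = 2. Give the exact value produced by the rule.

h = (2 − (-1))/5 = 0.6.
Nodes x₀,…,x₅ = -1, -0.4, 0.2, 0.8, 1.4, 2.
f(x) = 3x² - x - 1: f₀=3, f₁=-0.12, f₂=-1.08, f₃=0.12, f₄=3.48, f₅=9.
(h/2)·[f₀ + 2f₁ + 2f₂ + 2f₃ + 2f₄ + f₅] = 0.3·(16.8) = 5.04.

5.04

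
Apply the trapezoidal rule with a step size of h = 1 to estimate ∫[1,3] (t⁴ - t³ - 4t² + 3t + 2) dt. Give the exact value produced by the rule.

15

h = (3 − 1)/2 = 1.
Nodes t₀,…,t₂ = 1, 2, 3.
f(t) = t⁴ - t³ - 4t² + 3t + 2: f₀=1, f₁=0, f₂=29.
(h/2)·[f₀ + 2f₁ + f₂] = 0.5·(30) = 15.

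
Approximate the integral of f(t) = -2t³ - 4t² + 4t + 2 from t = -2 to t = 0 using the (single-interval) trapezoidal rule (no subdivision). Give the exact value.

T = (b−a)/2 · [f(-2) + f(0)] = 1·[(-6) + 2] = -4.

-4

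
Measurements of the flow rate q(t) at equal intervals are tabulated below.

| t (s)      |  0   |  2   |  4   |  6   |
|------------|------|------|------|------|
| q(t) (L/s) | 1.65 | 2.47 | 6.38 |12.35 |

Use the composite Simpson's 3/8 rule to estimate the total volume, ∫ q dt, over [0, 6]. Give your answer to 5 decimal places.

h = 2, n = 3.
(3h/8)·[y₀ + 3y₁ + 3y₂ + y₃] = 0.75·(40.55) = 30.41250.

30.41250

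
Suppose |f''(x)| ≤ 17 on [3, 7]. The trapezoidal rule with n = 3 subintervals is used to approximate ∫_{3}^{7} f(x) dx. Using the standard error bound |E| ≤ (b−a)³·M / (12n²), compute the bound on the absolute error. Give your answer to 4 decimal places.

|E| ≤ (4)³·17 / (12·3²) = 1088/108 = 10.0741.

10.0741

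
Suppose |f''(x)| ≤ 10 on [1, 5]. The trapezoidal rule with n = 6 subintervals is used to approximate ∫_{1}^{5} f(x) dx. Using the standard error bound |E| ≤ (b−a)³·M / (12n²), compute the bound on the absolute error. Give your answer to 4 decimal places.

1.4815

|E| ≤ (4)³·10 / (12·6²) = 640/432 = 1.4815.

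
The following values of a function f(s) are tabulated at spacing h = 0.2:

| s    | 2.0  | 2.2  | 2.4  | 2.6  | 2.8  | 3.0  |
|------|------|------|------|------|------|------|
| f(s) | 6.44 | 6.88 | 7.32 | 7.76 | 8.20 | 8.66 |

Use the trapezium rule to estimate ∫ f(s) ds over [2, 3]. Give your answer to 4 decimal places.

7.5420

h = 0.2, n = 5.
(h/2)·[y₀ + 2y₁ + 2y₂ + 2y₃ + 2y₄ + y₅] = 0.1·(75.42) = 7.5420.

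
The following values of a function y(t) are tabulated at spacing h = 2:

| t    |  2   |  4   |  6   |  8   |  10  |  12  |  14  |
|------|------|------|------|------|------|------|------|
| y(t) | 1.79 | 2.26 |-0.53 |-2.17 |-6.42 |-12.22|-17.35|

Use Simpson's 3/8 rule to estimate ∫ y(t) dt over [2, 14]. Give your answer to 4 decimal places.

-52.9725

h = 2, n = 6.
(3h/8)·[y₀ + 3y₁ + 3y₂ + 2y₃ + 3y₄ + 3y₅ + y₆] = 0.75·(-70.63) = -52.9725.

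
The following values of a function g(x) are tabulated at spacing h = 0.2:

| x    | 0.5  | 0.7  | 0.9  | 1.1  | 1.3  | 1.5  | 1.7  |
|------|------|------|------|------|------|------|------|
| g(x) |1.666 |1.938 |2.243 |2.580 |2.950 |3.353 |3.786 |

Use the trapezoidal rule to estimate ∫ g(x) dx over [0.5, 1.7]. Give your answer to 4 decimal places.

h = 0.2, n = 6.
(h/2)·[y₀ + 2y₁ + 2y₂ + 2y₃ + 2y₄ + 2y₅ + y₆] = 0.1·(31.580) = 3.1580.

3.1580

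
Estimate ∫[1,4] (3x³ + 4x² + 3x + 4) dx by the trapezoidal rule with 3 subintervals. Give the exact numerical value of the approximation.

323

h = (4 − 1)/3 = 1.
Nodes x₀,…,x₃ = 1, 2, 3, 4.
f(x) = 3x³ + 4x² + 3x + 4: f₀=14, f₁=50, f₂=130, f₃=272.
(h/2)·[f₀ + 2f₁ + 2f₂ + f₃] = 0.5·(646) = 323.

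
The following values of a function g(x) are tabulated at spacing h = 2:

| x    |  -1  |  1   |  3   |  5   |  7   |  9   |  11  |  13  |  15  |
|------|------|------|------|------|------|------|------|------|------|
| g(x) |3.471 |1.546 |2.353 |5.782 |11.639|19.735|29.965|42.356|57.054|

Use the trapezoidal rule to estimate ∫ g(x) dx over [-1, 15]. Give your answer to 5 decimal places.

h = 2, n = 8.
(h/2)·[y₀ + 2y₁ + 2y₂ + 2y₃ + 2y₄ + 2y₅ + 2y₆ + 2y₇ + y₈] = 1·(287.277) = 287.27700.

287.27700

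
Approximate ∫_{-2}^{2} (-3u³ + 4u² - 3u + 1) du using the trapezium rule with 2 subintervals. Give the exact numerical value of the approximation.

h = (2 − (-2))/2 = 2.
Nodes u₀,…,u₂ = -2, 0, 2.
f(u) = -3u³ + 4u² - 3u + 1: f₀=47, f₁=1, f₂=-13.
(h/2)·[f₀ + 2f₁ + f₂] = 1·(36) = 36.

36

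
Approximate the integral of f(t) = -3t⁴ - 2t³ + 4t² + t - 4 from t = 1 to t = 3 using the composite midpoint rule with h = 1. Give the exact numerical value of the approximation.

-140.375

h = (3 − 1)/2 = 1.
Midpoints m₁,…,m₂ = 1.5, 2.5.
f(m₁)=-15.4375, f(m₂)=-124.9375.
h·[f(m₁) + f(m₂)] = 1·(-140.375) = -140.375.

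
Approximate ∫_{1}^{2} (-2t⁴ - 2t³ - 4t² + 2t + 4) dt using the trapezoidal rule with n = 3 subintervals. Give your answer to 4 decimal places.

-22.9918

h = (2 − 1)/3 = 0.333333.
Nodes t₀,…,t₃ = 1, 1.333333, 1.666667, 2.
f(t) = -2t⁴ - 2t³ - 4t² + 2t + 4: f₀=-2, f₁=-11.506173, f₂=-28.469136, f₃=-56.
(h/2)·[f₀ + 2f₁ + 2f₂ + f₃] = 0.166667·(-137.950617) = -22.9918.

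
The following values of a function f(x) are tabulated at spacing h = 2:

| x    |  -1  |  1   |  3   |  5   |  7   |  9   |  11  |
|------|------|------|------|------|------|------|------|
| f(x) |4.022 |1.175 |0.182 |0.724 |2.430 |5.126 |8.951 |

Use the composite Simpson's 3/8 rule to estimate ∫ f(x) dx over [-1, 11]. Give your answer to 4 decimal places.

h = 2, n = 6.
(3h/8)·[y₀ + 3y₁ + 3y₂ + 2y₃ + 3y₄ + 3y₅ + y₆] = 0.75·(41.160) = 30.8700.

30.8700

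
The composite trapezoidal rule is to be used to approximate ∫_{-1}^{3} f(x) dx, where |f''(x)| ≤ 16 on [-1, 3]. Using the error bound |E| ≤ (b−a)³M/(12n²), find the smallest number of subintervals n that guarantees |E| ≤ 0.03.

54

Need 1024/(12n²) ≤ 0.03.
n² ≥ 1024/(12·0.03) = 2844.44 ⇒ n ≥ 53.3333, so the smallest n is 54.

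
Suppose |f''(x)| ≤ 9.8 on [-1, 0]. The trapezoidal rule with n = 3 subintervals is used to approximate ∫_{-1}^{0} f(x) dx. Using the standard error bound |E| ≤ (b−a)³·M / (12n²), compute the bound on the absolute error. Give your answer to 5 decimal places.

0.09074

|E| ≤ (1)³·9.8 / (12·3²) = 9.8/108 = 0.09074.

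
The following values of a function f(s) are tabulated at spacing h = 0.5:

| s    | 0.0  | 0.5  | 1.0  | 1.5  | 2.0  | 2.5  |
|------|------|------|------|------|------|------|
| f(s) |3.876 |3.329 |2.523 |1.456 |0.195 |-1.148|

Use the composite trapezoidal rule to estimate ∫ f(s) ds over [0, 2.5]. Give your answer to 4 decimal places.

h = 0.5, n = 5.
(h/2)·[y₀ + 2y₁ + 2y₂ + 2y₃ + 2y₄ + y₅] = 0.25·(17.734) = 4.4335.

4.4335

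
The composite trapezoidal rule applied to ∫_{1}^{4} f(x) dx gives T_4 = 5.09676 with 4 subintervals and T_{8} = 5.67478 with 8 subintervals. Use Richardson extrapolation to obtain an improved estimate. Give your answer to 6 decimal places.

5.867453

R = (4·T_{8} − T_4) / 3 = (4·5.67478 − 5.09676)/3 = (17.60236)/3 = 5.867453.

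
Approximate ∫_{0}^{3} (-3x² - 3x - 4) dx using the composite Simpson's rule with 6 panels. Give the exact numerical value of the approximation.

h = (3 − 0)/6 = 0.5.
Nodes x₀,…,x₆ = 0, 0.5, 1, 1.5, 2, 2.5, 3.
f(x) = -3x² - 3x - 4: f₀=-4, f₁=-6.25, f₂=-10, f₃=-15.25, f₄=-22, f₅=-30.25, f₆=-40.
(h/3)·[f₀ + 4f₁ + 2f₂ + 4f₃ + 2f₄ + 4f₅ + f₆] = 0.166667·(-315) = -52.5.

-52.5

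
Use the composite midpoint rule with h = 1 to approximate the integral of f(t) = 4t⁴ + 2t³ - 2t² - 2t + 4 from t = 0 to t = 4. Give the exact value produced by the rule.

859

h = (4 − 0)/4 = 1.
Midpoints m₁,…,m₄ = 0.5, 1.5, 2.5, 3.5.
f(m₁)=3, f(m₂)=23.5, f(m₃)=174, f(m₄)=658.5.
h·[f(m₁) + f(m₂) + f(m₃) + f(m₄)] = 1·(859) = 859.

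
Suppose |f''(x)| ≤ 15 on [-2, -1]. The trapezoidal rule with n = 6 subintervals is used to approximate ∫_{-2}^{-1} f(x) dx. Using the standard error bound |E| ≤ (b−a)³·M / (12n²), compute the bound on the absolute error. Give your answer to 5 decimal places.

0.03472

|E| ≤ (1)³·15 / (12·6²) = 15/432 = 0.03472.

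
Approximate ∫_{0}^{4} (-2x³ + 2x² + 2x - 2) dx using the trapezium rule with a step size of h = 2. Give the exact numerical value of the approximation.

-104

h = (4 − 0)/2 = 2.
Nodes x₀,…,x₂ = 0, 2, 4.
f(x) = -2x³ + 2x² + 2x - 2: f₀=-2, f₁=-6, f₂=-90.
(h/2)·[f₀ + 2f₁ + f₂] = 1·(-104) = -104.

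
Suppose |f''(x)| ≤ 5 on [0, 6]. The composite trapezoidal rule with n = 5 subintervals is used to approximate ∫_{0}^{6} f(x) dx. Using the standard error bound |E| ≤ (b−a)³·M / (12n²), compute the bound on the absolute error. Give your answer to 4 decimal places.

|E| ≤ (6)³·5 / (12·5²) = 1080/300 = 3.6000.

3.6000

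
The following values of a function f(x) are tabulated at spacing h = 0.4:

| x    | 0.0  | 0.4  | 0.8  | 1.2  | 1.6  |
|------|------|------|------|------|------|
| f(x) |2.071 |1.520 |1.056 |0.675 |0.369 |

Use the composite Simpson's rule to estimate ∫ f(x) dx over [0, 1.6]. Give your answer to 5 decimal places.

1.77760

h = 0.4, n = 4.
(h/3)·[y₀ + 4y₁ + 2y₂ + 4y₃ + y₄] = 0.133333·(13.332) = 1.77760.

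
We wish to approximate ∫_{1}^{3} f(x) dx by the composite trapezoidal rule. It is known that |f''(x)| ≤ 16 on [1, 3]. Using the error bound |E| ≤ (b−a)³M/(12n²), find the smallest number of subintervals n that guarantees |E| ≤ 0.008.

37

Need 128/(12n²) ≤ 0.008.
n² ≥ 128/(12·0.008) = 1333.33 ⇒ n ≥ 36.5148, so the smallest n is 37.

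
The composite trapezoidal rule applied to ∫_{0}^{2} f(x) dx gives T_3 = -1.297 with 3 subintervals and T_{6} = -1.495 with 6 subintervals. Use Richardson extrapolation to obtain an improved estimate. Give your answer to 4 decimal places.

-1.5610

R = (4·T_{6} − T_3) / 3 = (4·(-1.495) − (-1.297))/3 = (-4.683)/3 = -1.5610.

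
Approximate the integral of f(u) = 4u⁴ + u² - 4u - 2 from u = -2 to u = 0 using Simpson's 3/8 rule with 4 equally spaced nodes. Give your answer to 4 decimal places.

h = (0 − (-2))/3 = 0.666667.
Nodes u₀,…,u₃ = -2, -1.333333, -0.666667, 0.
f(u) = 4u⁴ + u² - 4u - 2: f₀=74, f₁=17.753086, f₂=1.901235, f₃=-2.
(3h/8)·[f₀ + 3f₁ + 3f₂ + f₃] = 0.25·(130.962963) = 32.7407.

32.7407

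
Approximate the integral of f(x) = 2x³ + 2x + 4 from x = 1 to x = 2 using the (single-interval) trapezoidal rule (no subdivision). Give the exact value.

T = (b−a)/2 · [f(1) + f(2)] = 0.5·[8 + 24] = 16.

16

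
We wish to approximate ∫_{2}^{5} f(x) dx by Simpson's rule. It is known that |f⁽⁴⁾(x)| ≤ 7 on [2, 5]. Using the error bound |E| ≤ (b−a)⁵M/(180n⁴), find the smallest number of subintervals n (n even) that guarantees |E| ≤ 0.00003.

24

Need 1701/(180n⁴) ≤ 0.00003.
n⁴ ≥ 1701/(180·0.00003) = 315000 ⇒ n ≥ 23.6907, so the smallest even n is 24. (n must be even for Simpson's rule.)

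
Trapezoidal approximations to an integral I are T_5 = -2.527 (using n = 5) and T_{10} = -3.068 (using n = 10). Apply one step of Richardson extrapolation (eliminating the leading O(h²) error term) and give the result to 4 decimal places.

-3.2483

R = (4·T_{10} − T_5) / 3 = (4·(-3.068) − (-2.527))/3 = (-9.745)/3 = -3.2483.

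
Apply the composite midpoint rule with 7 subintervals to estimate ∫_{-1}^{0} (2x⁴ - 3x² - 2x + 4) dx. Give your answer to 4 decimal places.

4.3983

h = (0 − (-1))/7 = 0.142857.
Midpoints m₁,…,m₇ = -0.928571, -0.785714, -0.642857, -0.5, -0.357143, -0.214286, -0.071429.
f(m₁)=4.757341, f(m₂)=4.481622, f(m₃)=4.387495, f(m₄)=4.375, f(m₅)=4.364171, f(m₆)=4.295033, f(m₇)=4.127603.
h·[f(m₁) + f(m₂) + f(m₃) + f(m₄) + f(m₅) + f(m₆) + f(m₇)] = 0.142857·(30.788265) = 4.3983.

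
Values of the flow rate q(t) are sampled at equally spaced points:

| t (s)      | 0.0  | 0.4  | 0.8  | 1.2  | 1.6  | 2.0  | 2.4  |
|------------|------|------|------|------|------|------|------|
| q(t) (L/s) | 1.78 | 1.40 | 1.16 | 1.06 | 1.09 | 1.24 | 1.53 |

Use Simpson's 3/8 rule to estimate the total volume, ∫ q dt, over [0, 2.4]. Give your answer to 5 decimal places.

3.01500

h = 0.4, n = 6.
(3h/8)·[y₀ + 3y₁ + 3y₂ + 2y₃ + 3y₄ + 3y₅ + y₆] = 0.15·(20.10) = 3.01500.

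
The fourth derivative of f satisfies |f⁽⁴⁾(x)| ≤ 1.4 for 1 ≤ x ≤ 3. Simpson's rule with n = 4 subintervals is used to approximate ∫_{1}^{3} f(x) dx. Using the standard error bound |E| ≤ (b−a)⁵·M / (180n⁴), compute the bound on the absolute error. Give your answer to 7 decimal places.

0.0009722

|E| ≤ (2)⁵·1.4 / (180·4⁴) = 44.8/46080 = 0.0009722.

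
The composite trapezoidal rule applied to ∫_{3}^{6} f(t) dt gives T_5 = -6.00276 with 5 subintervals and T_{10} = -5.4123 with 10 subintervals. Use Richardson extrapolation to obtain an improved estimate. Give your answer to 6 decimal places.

-5.215480

R = (4·T_{10} − T_5) / 3 = (4·(-5.4123) − (-6.00276))/3 = (-15.64644)/3 = -5.215480.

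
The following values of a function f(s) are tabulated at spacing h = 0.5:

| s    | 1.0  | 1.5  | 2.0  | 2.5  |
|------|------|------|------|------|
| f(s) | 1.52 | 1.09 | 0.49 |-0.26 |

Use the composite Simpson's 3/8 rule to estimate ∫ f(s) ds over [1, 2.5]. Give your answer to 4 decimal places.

1.1250

h = 0.5, n = 3.
(3h/8)·[y₀ + 3y₁ + 3y₂ + y₃] = 0.1875·(6.00) = 1.1250.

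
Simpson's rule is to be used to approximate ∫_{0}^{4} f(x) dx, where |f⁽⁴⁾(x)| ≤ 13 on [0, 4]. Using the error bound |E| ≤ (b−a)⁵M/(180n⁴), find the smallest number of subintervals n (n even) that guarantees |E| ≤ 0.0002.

26

Need 13312/(180n⁴) ≤ 0.0002.
n⁴ ≥ 13312/(180·0.0002) = 369778 ⇒ n ≥ 24.6596, so the smallest even n is 26. (n must be even for Simpson's rule.)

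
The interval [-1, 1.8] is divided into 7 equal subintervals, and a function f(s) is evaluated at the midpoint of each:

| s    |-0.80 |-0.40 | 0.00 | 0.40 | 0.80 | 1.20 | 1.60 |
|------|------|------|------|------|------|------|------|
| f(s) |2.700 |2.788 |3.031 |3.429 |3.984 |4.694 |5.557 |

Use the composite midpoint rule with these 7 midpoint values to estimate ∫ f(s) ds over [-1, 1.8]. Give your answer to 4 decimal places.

10.4732

h = 0.4, n = 7.
h·[y(m₁) + y(m₂) + y(m₃) + y(m₄) + y(m₅) + y(m₆) + y(m₇)] = 0.4·(26.183) = 10.4732.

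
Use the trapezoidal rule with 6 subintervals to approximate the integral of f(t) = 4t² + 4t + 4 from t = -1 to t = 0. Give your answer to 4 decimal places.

3.3519

h = (0 − (-1))/6 = 0.166667.
Nodes t₀,…,t₆ = -1, -0.833333, -0.666667, -0.5, -0.333333, -0.166667, 0.
f(t) = 4t² + 4t + 4: f₀=4, f₁=3.444444, f₂=3.111111, f₃=3, f₄=3.111111, f₅=3.444444, f₆=4.
(h/2)·[f₀ + 2f₁ + 2f₂ + 2f₃ + 2f₄ + 2f₅ + f₆] = 0.083333·(40.222222) = 3.3519.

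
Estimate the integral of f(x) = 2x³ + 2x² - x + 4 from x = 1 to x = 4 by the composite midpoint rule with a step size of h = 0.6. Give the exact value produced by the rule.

172.47

h = (4 − 1)/5 = 0.6.
Midpoints m₁,…,m₅ = 1.3, 1.9, 2.5, 3.1, 3.7.
f(m₁)=10.474, f(m₂)=23.038, f(m₃)=45.25, f(m₄)=79.702, f(m₅)=128.986.
h·[f(m₁) + f(m₂) + f(m₃) + f(m₄) + f(m₅)] = 0.6·(287.45) = 172.47.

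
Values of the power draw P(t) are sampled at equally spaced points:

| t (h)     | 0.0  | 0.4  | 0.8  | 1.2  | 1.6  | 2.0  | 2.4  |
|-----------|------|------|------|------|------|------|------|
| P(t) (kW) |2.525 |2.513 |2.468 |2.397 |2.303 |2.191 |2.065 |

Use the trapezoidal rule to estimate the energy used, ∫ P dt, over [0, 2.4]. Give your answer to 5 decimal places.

5.66680

h = 0.4, n = 6.
(h/2)·[y₀ + 2y₁ + 2y₂ + 2y₃ + 2y₄ + 2y₅ + y₆] = 0.2·(28.334) = 5.66680.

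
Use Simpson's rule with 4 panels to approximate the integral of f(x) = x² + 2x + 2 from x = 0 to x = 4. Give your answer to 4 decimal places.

45.3333

h = (4 − 0)/4 = 1.
Nodes x₀,…,x₄ = 0, 1, 2, 3, 4.
f(x) = x² + 2x + 2: f₀=2, f₁=5, f₂=10, f₃=17, f₄=26.
(h/3)·[f₀ + 4f₁ + 2f₂ + 4f₃ + f₄] = 0.333333·(136) = 45.3333.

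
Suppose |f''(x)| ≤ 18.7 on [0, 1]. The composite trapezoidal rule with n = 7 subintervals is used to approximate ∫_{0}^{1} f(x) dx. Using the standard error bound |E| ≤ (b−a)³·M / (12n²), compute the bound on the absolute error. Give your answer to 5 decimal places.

0.03180

|E| ≤ (1)³·18.7 / (12·7²) = 18.7/588 = 0.03180.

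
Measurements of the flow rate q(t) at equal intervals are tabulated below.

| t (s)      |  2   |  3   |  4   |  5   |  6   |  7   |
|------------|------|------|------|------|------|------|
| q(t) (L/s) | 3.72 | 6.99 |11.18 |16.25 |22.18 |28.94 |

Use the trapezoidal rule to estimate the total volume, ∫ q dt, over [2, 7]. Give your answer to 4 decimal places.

h = 1, n = 5.
(h/2)·[y₀ + 2y₁ + 2y₂ + 2y₃ + 2y₄ + y₅] = 0.5·(145.86) = 72.9300.

72.9300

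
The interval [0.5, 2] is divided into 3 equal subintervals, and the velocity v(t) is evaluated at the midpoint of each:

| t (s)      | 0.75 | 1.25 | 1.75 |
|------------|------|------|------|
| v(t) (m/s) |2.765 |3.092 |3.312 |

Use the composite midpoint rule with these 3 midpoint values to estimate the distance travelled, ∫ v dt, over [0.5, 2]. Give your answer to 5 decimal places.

4.58450

h = 0.5, n = 3.
h·[y(m₁) + y(m₂) + y(m₃)] = 0.5·(9.169) = 4.58450.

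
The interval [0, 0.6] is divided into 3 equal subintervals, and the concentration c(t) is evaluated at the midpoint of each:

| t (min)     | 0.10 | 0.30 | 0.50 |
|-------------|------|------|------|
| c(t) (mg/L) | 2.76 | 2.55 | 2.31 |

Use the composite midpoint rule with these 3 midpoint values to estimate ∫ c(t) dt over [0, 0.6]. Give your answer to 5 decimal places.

1.52400

h = 0.2, n = 3.
h·[y(m₁) + y(m₂) + y(m₃)] = 0.2·(7.62) = 1.52400.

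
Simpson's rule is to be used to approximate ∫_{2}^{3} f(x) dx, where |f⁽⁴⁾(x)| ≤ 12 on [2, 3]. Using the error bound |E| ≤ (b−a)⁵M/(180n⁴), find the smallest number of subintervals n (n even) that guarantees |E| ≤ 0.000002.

14

Need 12/(180n⁴) ≤ 0.000002.
n⁴ ≥ 12/(180·0.000002) = 33333.3 ⇒ n ≥ 13.5120, so the smallest even n is 14. (n must be even for Simpson's rule.)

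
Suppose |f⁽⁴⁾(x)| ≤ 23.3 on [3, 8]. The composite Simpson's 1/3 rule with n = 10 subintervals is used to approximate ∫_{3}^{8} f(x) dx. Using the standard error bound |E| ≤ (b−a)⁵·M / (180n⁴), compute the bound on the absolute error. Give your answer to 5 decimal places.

0.04045

|E| ≤ (5)⁵·23.3 / (180·10⁴) = 72812.5/1800000 = 0.04045.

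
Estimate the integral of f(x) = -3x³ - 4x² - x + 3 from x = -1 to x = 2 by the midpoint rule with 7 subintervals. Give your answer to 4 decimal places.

-15.3597

h = (2 − (-1))/7 = 0.428571.
Midpoints m₁,…,m₇ = -0.785714, -0.357143, 0.071429, 0.5, 0.928571, 1.357143, 1.785714.
f(m₁)=2.771501, f(m₂)=2.983601, f(m₃)=2.907070, f(m₄)=1.125, f(m₅)=-3.779519, f(m₆)=-13.223397, f(m₇)=-28.623542.
h·[f(m₁) + f(m₂) + f(m₃) + f(m₄) + f(m₅) + f(m₆) + f(m₇)] = 0.428571·(-35.839286) = -15.3597.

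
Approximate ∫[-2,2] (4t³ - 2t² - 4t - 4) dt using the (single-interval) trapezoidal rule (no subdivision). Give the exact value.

T = (b−a)/2 · [f(-2) + f(2)] = 2·[(-36) + 12] = -48.

-48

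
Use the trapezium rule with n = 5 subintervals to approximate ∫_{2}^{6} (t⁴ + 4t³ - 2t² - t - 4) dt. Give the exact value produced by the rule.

h = (6 − 2)/5 = 0.8.
Nodes t₀,…,t₅ = 2, 2.8, 3.6, 4.4, 5.2, 6.
f(t) = t⁴ + 4t³ - 2t² - t - 4: f₀=34, f₁=126.7936, f₂=321.0656, f₃=668.4256, f₄=1230.3136, f₅=2078.
(h/2)·[f₀ + 2f₁ + 2f₂ + 2f₃ + 2f₄ + f₅] = 0.4·(6805.1968) = 2722.07872.

2722.07872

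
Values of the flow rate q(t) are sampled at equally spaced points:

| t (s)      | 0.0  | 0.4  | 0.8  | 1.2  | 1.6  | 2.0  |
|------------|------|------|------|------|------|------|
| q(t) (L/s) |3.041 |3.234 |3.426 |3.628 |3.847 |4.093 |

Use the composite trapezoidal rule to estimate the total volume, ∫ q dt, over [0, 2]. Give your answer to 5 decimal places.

7.08080

h = 0.4, n = 5.
(h/2)·[y₀ + 2y₁ + 2y₂ + 2y₃ + 2y₄ + y₅] = 0.2·(35.404) = 7.08080.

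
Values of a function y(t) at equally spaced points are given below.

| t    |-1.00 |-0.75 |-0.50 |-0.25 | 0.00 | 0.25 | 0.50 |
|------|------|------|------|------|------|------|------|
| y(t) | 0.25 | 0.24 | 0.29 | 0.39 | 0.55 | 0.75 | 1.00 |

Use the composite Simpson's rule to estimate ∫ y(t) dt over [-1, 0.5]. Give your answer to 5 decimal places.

0.70417

h = 0.25, n = 6.
(h/3)·[y₀ + 4y₁ + 2y₂ + 4y₃ + 2y₄ + 4y₅ + y₆] = 0.083333·(8.45) = 0.70417.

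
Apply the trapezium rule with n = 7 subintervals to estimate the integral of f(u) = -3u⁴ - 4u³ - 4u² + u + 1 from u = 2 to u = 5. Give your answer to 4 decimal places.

-2633.0042

h = (5 − 2)/7 = 0.428571.
Nodes u₀,…,u₇ = 2, 2.428571, 2.857143, 3.285714, 3.714286, 4.142857, 4.571429, 5.
f(u) = -3u⁴ - 4u³ - 4u² + u + 1: f₀=-93, f₁=-181.815494, f₂=-322.007080, f₃=-530.442732, f₄=-826.419409, f₅=-1231.663057, f₆=-1770.328613, f₇=-2469.
(h/2)·[f₀ + 2f₁ + 2f₂ + 2f₃ + 2f₄ + 2f₅ + 2f₆ + f₇] = 0.214286·(-12287.352770) = -2633.0042.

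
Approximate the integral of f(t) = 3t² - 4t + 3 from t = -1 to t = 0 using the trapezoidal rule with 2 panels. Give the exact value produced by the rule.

6.125

h = (0 − (-1))/2 = 0.5.
Nodes t₀,…,t₂ = -1, -0.5, 0.
f(t) = 3t² - 4t + 3: f₀=10, f₁=5.75, f₂=3.
(h/2)·[f₀ + 2f₁ + f₂] = 0.25·(24.5) = 6.125.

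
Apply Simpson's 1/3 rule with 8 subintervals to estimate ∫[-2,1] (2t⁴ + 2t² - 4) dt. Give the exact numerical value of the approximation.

7.2158203125

h = (1 − (-2))/8 = 0.375.
Nodes t₀,…,t₈ = -2, -1.625, -1.25, -0.875, -0.5, -0.125, 0.25, 0.625, 1.
f(t) = 2t⁴ + 2t² - 4: f₀=36, f₁=15.22705078125, f₂=4.0078125, f₃=-1.29638671875, f₄=-3.375, f₅=-3.96826171875, f₆=-3.8671875, f₇=-2.91357421875, f₈=0.
(h/3)·[f₀ + 4f₁ + 2f₂ + 4f₃ + 2f₄ + 4f₅ + 2f₆ + 4f₇ + f₈] = 0.125·(57.7265625) = 7.2158203125.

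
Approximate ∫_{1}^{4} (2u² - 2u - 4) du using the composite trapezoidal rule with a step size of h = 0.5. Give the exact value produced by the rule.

h = (4 − 1)/6 = 0.5.
Nodes u₀,…,u₆ = 1, 1.5, 2, 2.5, 3, 3.5, 4.
f(u) = 2u² - 2u - 4: f₀=-4, f₁=-2.5, f₂=0, f₃=3.5, f₄=8, f₅=13.5, f₆=20.
(h/2)·[f₀ + 2f₁ + 2f₂ + 2f₃ + 2f₄ + 2f₅ + f₆] = 0.25·(61) = 15.25.

15.25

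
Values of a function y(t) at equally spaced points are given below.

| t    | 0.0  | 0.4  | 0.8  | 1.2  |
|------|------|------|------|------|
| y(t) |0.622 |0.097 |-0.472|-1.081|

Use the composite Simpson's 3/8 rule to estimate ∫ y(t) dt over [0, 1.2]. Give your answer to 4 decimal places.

h = 0.4, n = 3.
(3h/8)·[y₀ + 3y₁ + 3y₂ + y₃] = 0.15·(-1.584) = -0.2376.

-0.2376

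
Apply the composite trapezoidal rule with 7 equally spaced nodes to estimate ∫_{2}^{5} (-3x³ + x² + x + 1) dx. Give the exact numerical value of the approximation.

-408.0625

h = (5 − 2)/6 = 0.5.
Nodes x₀,…,x₆ = 2, 2.5, 3, 3.5, 4, 4.5, 5.
f(x) = -3x³ + x² + x + 1: f₀=-17, f₁=-37.125, f₂=-68, f₃=-111.875, f₄=-171, f₅=-247.625, f₆=-344.
(h/2)·[f₀ + 2f₁ + 2f₂ + 2f₃ + 2f₄ + 2f₅ + f₆] = 0.25·(-1632.25) = -408.0625.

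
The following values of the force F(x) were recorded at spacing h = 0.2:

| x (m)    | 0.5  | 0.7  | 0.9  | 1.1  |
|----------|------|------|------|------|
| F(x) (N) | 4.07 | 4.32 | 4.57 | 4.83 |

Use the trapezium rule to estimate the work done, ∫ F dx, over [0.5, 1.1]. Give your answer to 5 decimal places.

2.66800

h = 0.2, n = 3.
(h/2)·[y₀ + 2y₁ + 2y₂ + y₃] = 0.1·(26.68) = 2.66800.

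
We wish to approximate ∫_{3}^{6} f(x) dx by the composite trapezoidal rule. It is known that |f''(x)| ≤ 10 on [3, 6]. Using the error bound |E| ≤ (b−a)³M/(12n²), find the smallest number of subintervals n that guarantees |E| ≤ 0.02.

34

Need 270/(12n²) ≤ 0.02.
n² ≥ 270/(12·0.02) = 1125 ⇒ n ≥ 33.5410, so the smallest n is 34.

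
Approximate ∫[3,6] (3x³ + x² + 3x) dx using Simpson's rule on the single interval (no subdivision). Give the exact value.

S = (b−a)/6 · [f(3) + 4f(4.5) + f(6)] = 0.5·[99 + 4·307.125 + 702] = 1014.75.

1014.75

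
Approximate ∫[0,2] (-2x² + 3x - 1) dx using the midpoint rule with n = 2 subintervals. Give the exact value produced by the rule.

-1

h = (2 − 0)/2 = 1.
Midpoints m₁,…,m₂ = 0.5, 1.5.
f(m₁)=0, f(m₂)=-1.
h·[f(m₁) + f(m₂)] = 1·(-1) = -1.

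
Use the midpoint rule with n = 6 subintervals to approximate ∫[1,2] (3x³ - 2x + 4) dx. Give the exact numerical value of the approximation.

h = (2 − 1)/6 = 0.166667.
Midpoints m₁,…,m₆ = 1.083333, 1.25, 1.416667, 1.583333, 1.75, 1.916667.
f(m₁)=5.647569, f(m₂)=7.359375, f(m₃)=9.696181, f(m₄)=12.741319, f(m₅)=16.578125, f(m₆)=21.289931.
h·[f(m₁) + f(m₂) + f(m₃) + f(m₄) + f(m₅) + f(m₆)] = 0.166667·(73.3125) = 12.21875.

12.21875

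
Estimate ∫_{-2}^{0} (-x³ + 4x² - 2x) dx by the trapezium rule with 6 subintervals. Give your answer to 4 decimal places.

h = (0 − (-2))/6 = 0.333333.
Nodes x₀,…,x₆ = -2, -1.666667, -1.333333, -1, -0.666667, -0.333333, 0.
f(x) = -x³ + 4x² - 2x: f₀=28, f₁=19.074074, f₂=12.148148, f₃=7, f₄=3.407407, f₅=1.148148, f₆=0.
(h/2)·[f₀ + 2f₁ + 2f₂ + 2f₃ + 2f₄ + 2f₅ + f₆] = 0.166667·(113.555556) = 18.9259.

18.9259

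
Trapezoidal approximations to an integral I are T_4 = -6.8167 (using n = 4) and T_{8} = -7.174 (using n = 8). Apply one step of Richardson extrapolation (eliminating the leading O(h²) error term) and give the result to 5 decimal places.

R = (4·T_{8} − T_4) / 3 = (4·(-7.174) − (-6.8167))/3 = (-21.8793)/3 = -7.29310.

-7.29310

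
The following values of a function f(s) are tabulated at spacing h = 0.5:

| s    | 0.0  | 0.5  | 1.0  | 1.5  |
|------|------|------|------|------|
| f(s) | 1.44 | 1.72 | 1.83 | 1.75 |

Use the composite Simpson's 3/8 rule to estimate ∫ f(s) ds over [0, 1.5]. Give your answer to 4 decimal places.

h = 0.5, n = 3.
(3h/8)·[y₀ + 3y₁ + 3y₂ + y₃] = 0.1875·(13.84) = 2.5950.

2.5950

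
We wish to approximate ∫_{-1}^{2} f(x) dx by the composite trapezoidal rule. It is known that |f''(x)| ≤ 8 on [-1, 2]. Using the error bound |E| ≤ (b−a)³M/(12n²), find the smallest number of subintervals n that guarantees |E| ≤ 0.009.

Need 216/(12n²) ≤ 0.009.
n² ≥ 216/(12·0.009) = 2000 ⇒ n ≥ 44.7214, so the smallest n is 45.

45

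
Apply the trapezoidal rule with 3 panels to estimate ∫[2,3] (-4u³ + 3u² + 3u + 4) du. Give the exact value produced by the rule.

-35

h = (3 − 2)/3 = 0.333333.
Nodes u₀,…,u₃ = 2, 2.333333, 2.666667, 3.
f(u) = -4u³ + 3u² + 3u + 4: f₀=-10, f₁=-23.481481, f₂=-42.518519, f₃=-68.
(h/2)·[f₀ + 2f₁ + 2f₂ + f₃] = 0.166667·(-210) = -35.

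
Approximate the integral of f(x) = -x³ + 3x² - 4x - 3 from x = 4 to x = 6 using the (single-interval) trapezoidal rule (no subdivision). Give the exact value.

-170

T = (b−a)/2 · [f(4) + f(6)] = 1·[(-35) + (-135)] = -170.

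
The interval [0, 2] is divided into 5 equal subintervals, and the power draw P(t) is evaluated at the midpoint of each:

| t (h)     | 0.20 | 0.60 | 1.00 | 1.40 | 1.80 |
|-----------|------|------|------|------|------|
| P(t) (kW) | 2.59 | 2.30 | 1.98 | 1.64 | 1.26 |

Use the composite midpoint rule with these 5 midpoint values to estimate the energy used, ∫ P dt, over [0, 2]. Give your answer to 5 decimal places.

3.90800

h = 0.4, n = 5.
h·[y(m₁) + y(m₂) + y(m₃) + y(m₄) + y(m₅)] = 0.4·(9.77) = 3.90800.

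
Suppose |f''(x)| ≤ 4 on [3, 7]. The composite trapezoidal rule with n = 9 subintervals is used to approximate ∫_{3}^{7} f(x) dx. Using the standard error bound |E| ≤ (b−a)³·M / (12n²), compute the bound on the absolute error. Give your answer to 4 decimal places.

|E| ≤ (4)³·4 / (12·9²) = 256/972 = 0.2634.

0.2634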